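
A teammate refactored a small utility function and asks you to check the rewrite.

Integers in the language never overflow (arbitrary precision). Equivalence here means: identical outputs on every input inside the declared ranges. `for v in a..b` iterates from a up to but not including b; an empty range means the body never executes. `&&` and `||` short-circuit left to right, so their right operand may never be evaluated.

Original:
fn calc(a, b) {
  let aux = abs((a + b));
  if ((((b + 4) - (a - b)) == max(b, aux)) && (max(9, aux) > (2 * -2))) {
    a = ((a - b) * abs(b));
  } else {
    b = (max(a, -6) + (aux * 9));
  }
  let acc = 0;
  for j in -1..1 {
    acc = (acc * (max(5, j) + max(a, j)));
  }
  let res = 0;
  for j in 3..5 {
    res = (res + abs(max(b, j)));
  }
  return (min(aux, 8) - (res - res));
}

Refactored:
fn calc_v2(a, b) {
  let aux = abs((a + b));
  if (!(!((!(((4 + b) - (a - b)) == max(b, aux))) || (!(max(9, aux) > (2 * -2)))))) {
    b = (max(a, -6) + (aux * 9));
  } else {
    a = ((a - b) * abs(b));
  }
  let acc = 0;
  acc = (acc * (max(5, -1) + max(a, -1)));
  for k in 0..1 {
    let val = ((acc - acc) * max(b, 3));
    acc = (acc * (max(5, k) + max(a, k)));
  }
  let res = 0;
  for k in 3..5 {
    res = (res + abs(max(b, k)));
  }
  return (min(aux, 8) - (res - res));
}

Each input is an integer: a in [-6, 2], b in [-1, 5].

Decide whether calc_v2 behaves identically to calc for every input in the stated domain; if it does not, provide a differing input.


The two are interchangeable: constant usage differs, and boolean connective usage differs, and local variable names differ, and loop structure differs, and statement counts differ, and min/max/abs usage differs, and arithmetic usage differs, and every declared input agrees.
As a probe, take a=-6, b=4: calc runs aux=2, then ((((b + 4) - (a - b)) == max(b, aux)) && (max(9, aux) > (2 * -2))) is false, then b=12, then acc=0, then (j=-1), then acc=0, then (j=0), then acc=0, then res=0, then (j=3), then res=12, then (j=4), then res=24, then returns 2; calc_v2 runs aux=2, then (!(!((!(((4 + b) - (a - b)) == max(b, aux))) || (!(max(9, aux) > (2 * -2)))))) is true, then b=12, then acc=0, then acc=0, then (k=0), then val=0, then acc=0, then res=0, then (k=3), then res=12, then (k=4), then res=24, then returns 2; both end at 2.
An exhaustive pass over the 63 declared inputs shows identical outputs.
verdict: equivalent


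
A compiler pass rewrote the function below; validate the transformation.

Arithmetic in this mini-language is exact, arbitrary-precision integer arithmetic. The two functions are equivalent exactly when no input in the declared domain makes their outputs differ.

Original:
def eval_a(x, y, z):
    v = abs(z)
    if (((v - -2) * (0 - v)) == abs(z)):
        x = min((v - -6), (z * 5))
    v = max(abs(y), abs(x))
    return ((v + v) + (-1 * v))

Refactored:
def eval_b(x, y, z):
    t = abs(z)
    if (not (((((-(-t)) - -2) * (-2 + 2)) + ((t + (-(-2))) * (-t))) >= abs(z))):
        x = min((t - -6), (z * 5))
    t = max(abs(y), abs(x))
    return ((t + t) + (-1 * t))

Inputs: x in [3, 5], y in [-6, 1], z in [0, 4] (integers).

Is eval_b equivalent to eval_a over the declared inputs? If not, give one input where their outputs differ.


Input x=3, y=-6, z=2: 6 from eval_a versus 8 from eval_b.
verdict: not equivalent; witness: x=3, y=-6, z=2


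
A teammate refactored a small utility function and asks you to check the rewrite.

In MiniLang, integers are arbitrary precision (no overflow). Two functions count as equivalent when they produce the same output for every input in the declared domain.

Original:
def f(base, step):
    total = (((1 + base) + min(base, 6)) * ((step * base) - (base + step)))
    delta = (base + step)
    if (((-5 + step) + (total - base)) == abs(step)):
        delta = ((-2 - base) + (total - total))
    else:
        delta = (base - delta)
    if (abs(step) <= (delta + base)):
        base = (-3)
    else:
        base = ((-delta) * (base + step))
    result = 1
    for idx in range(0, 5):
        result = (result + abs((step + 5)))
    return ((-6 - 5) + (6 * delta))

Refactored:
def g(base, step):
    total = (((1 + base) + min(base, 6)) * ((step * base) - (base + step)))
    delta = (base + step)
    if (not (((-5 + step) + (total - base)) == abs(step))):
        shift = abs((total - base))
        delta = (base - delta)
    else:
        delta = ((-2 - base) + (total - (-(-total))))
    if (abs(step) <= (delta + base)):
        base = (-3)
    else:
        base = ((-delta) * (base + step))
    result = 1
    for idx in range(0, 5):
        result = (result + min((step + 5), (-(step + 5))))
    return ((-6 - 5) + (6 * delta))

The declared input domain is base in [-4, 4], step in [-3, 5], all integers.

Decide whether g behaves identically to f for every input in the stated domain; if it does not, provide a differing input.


One difference looks behavioral, but it never changes the outcome for any declared input.
One worked example (base=-3, step=4) — f: total := 65 | delta := 1 | (((-5 + step) + (total - base)) == abs(step)): false | delta := -4 | (abs(step) <= (delta + base)): false | base := 4 | result := 1 | iter idx=0: | result := 10 | iter idx=1: | result := 19 | iter idx=2: | result := 28 | iter idx=3: | result := 37 | iter idx=4: | result := 46 | result -35; g: total := 65 | delta := 1 | (not (((-5 + step) + (total - base)) == abs(step))): true | shift := 68 | delta := -4 | (abs(step) <= (delta + base)): false | base := 4 | result := 1 | iter idx=0: | result := -8 | iter idx=1: | result := -17 | iter idx=2: | result := -26 | iter idx=3: | result := -35 | iter idx=4: | result := -44 | result -35; agreement on -35.
Every one of the 81 inputs gives matching results.
verdict: equivalent


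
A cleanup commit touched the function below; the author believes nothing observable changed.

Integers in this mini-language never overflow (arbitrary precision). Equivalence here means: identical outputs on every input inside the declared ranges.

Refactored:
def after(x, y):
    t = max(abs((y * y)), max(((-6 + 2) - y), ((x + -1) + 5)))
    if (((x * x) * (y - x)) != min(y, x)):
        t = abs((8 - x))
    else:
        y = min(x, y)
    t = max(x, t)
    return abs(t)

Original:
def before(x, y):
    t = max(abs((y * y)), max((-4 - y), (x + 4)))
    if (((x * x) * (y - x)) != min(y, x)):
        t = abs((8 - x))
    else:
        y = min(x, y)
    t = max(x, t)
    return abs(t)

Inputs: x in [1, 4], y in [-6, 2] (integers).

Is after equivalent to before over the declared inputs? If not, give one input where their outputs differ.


Reading the diff, among the changes: constant usage differs; arithmetic usage differs.
Tracing x=3, y=-4: before: t = 16; (((x * x) * (y - x)) != min(y, x)) -> true; t = 5; t = 5; return 5 | after: t = 16; (((x * x) * (y - x)) != min(y, x)) -> true; t = 5; t = 5; return 5 — matching result 5.
Checked all 36 inputs in the declared domain: the outputs agree on every one.
verdict: equivalent


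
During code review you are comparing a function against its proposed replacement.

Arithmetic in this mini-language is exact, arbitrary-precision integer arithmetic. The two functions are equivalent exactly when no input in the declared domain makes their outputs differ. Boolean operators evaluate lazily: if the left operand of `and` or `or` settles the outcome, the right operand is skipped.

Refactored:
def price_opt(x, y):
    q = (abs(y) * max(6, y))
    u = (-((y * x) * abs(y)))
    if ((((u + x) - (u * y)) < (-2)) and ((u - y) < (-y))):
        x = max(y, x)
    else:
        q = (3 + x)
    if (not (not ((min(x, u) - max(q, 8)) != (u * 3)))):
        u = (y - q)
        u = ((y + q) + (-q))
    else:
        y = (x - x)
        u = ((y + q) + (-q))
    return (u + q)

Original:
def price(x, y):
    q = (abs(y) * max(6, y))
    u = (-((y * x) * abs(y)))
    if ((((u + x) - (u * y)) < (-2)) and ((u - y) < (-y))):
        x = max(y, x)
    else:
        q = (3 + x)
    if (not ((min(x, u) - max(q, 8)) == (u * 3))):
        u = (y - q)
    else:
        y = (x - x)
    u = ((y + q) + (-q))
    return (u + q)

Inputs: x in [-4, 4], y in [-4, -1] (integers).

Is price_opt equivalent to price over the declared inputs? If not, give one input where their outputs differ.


This is a faithful refactor — statement counts differ, arithmetic usage differs, boolean connective usage differs, comparison usage differs, but the computed results match everywhere.
One worked example (x=3, y=-4) — price: q becomes 24; next u becomes 48; next ((((u + x) - (u * y)) < (-2)) and ((u - y) < (-y))) evaluates to false; next q becomes 6; next (not ((min(x, u) - max(q, 8)) == (u * 3))) evaluates to true; next u becomes -10; next u becomes -4; next final value 2; price_opt: q becomes 24; next u becomes 48; next ((((u + x) - (u * y)) < (-2)) and ((u - y) < (-y))) evaluates to false; next q becomes 6; next (not (not ((min(x, u) - max(q, 8)) != (u * 3)))) evaluates to true; next u becomes -10; next u becomes -4; next final value 2; agreement on 2.
Across all 36 domain points the two functions coincide.
verdict: equivalent


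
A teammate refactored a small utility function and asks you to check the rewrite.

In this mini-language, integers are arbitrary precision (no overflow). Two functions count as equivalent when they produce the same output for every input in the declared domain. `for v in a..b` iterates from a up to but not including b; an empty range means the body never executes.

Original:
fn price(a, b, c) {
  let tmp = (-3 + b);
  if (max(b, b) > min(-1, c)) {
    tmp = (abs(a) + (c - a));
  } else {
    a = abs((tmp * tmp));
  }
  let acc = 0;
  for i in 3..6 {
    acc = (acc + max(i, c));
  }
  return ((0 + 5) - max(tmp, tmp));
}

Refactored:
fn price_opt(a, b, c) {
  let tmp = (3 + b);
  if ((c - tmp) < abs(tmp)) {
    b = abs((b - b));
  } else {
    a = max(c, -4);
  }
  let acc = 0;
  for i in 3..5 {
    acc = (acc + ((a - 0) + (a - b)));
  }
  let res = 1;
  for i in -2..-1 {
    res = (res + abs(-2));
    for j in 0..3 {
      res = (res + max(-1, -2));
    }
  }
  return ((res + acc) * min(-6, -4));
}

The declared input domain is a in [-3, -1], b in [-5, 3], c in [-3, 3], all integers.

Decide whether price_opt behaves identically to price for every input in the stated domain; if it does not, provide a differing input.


Try a=-3, b=-5, c=-3.
price: tmp becomes -8; next (max(b, b) > min(-1, c)) evaluates to false; next a becomes 64; next acc becomes 0; next at i=3:; next acc becomes 3; next at i=4:; next acc becomes 7; next at i=5:; next acc becomes 12; next final value 13
price_opt: tmp becomes -2; next ((c - tmp) < abs(tmp)) evaluates to true; next b becomes 0; next acc becomes 0; next at i=3:; next acc becomes -6; next at i=4:; next acc becomes -12; next res becomes 1; next at i=-2:; next res becomes 3; next at j=0:; next res becomes 2; next at j=1:; next res becomes 1; next at j=2:; next res becomes 0; next final value 72
13 and 72 differ, so these are not the same function on this domain.
verdict: not equivalent; witness: a=-3, b=-5, c=-3


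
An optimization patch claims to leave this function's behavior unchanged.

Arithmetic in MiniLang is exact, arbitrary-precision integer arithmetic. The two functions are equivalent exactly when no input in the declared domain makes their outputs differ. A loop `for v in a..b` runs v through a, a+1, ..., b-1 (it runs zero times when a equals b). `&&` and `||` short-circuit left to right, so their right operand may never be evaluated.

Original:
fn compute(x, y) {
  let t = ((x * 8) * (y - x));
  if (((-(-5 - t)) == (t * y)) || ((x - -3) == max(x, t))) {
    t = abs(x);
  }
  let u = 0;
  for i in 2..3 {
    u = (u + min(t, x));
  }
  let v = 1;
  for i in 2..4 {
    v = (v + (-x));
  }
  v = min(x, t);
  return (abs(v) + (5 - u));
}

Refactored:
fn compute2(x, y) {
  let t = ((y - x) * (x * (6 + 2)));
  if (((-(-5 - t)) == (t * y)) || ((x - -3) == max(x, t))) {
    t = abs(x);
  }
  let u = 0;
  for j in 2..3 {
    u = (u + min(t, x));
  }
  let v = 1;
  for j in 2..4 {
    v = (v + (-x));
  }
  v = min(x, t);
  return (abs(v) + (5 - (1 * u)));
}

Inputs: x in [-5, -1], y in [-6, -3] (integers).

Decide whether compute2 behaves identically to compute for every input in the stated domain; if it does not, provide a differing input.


Comparing the listings, the differences include: local variable names differ, and arithmetic usage differs, and constant usage differs.
One worked example (x=-4, y=-3) — compute: t becomes -32; next (((-(-5 - t)) == (t * y)) || ((x - -3) == max(x, t))) evaluates to false; next u becomes 0; next at i=2:; next u becomes -32; next v becomes 1; next at i=2:; next v becomes 5; next at i=3:; next v becomes 9; next v becomes -32; next final value 69; compute2: t becomes -32; next (((-(-5 - t)) == (t * y)) || ((x - -3) == max(x, t))) evaluates to false; next u becomes 0; next at j=2:; next u becomes -32; next v becomes 1; next at j=2:; next v becomes 5; next at j=3:; next v becomes 9; next v becomes -32; next final value 69; agreement on 69.
An exhaustive pass over the 20 declared inputs shows identical outputs.
verdict: equivalent


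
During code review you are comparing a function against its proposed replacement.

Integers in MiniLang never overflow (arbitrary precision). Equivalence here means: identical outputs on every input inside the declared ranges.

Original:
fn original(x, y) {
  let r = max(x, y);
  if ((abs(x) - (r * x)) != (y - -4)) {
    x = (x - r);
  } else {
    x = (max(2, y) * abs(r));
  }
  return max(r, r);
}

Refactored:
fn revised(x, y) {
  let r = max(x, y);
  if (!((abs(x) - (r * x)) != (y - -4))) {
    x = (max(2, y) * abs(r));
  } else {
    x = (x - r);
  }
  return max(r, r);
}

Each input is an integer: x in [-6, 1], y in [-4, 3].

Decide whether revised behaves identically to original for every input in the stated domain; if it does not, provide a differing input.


Behavior is preserved: although boolean connective usage differs, the outputs never diverge.
Spot check at x=-1, y=-1 — original: r = -1; ((abs(x) - (r * x)) != (y - -4)) -> true; x = 0; return -1. revised: r = -1; (!((abs(x) - (r * x)) != (y - -4))) -> false; x = 0; return -1. Both give -1.
An exhaustive pass over the 64 declared inputs shows identical outputs.
verdict: equivalent


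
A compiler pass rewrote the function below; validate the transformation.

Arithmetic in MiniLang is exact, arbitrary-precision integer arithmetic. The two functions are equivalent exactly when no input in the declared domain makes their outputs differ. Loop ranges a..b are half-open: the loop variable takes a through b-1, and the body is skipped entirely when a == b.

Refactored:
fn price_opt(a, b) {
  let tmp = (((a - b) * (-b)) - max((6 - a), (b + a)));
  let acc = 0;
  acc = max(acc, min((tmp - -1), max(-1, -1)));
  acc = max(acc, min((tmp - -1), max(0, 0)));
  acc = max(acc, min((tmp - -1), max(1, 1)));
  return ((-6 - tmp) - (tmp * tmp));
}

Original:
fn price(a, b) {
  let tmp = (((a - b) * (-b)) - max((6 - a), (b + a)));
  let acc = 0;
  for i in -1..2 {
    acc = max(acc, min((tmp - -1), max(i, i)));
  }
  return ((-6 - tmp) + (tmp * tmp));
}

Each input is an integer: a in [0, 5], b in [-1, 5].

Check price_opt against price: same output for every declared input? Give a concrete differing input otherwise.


There is a counterexample at a=0, b=-1: 24 on one side, -26 on the other.
price: tmp = -5; acc = 0; [i=-1]; acc = 0; [i=0]; acc = 0; [i=1]; acc = 0; return 24
price_opt: tmp = -5; acc = 0; acc = 0; acc = 0; acc = 0; return -26
verdict: not equivalent; witness: a=0, b=-1


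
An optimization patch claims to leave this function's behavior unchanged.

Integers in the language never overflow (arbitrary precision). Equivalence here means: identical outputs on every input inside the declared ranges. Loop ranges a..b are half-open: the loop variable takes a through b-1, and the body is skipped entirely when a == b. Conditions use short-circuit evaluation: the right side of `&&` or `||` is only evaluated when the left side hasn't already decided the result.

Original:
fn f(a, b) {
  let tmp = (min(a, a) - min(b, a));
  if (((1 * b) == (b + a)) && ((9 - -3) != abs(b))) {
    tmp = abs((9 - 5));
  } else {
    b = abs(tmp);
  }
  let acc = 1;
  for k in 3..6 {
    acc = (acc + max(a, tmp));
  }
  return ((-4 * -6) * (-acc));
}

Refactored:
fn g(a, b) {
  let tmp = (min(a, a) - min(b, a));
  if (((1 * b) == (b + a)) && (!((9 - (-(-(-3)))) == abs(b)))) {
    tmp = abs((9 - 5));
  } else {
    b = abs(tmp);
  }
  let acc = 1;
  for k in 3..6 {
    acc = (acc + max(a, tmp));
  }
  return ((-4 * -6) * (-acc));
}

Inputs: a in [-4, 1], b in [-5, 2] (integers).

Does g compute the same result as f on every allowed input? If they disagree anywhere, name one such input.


Changes here: comparison usage differs; also boolean connective usage differs; the full 48-point sweep finds no disagreement.
verdict: equivalent


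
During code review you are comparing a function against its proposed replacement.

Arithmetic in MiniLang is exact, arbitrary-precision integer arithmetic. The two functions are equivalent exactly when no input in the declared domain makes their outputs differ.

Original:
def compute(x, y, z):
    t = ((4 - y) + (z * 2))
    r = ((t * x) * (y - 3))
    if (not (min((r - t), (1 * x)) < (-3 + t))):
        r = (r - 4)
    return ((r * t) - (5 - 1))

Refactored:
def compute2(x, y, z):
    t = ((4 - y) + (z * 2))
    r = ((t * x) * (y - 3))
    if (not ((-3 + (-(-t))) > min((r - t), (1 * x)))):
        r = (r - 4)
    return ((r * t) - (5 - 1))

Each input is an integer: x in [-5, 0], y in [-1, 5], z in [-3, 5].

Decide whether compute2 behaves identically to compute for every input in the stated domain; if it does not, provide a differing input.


The two are interchangeable: comparison usage differs, and every declared input agrees.
As a probe, take x=0, y=1, z=2: compute runs t=7, then r=0, then (not (min((r - t), (1 * x)) < (-3 + t))) is false, then returns -4; compute2 runs t=7, then r=0, then (not ((-3 + (-(-t))) > min((r - t), (1 * x)))) is false, then returns -4; both end at -4.
Checked all 378 inputs in the declared domain: the outputs agree on every one.
verdict: equivalent


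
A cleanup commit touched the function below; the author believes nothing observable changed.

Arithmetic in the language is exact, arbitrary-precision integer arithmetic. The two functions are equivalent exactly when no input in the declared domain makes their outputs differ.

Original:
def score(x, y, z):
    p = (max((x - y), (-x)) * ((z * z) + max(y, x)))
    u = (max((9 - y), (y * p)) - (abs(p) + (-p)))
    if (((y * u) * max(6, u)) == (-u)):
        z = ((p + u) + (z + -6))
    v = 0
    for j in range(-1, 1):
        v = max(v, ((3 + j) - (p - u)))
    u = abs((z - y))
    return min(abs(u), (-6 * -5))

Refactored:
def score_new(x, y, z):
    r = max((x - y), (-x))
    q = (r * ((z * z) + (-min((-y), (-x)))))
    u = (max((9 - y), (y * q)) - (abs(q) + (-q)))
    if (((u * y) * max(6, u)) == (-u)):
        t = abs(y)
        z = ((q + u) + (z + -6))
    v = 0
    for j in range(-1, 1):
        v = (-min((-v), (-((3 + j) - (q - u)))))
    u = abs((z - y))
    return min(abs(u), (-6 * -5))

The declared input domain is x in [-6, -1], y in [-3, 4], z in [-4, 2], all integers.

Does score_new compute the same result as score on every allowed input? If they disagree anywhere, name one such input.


Equivalent — the differences include statement counts differ; also local variable names differ; also min/max/abs usage differs, yet no declared input distinguishes the two.
One worked example (x=-2, y=4, z=1) — score: p := 10 | u := 40 | (((y * u) * max(6, u)) == (-u)): false | v := 0 | iter j=-1: | v := 32 | iter j=0: | v := 33 | u := 3 | result 3; score_new: r := 2 | q := 10 | u := 40 | (((u * y) * max(6, u)) == (-u)): false | v := 0 | iter j=-1: | v := 32 | iter j=0: | v := 33 | u := 3 | result 3; agreement on 3.
An exhaustive pass over the 336 declared inputs shows identical outputs.
verdict: equivalent


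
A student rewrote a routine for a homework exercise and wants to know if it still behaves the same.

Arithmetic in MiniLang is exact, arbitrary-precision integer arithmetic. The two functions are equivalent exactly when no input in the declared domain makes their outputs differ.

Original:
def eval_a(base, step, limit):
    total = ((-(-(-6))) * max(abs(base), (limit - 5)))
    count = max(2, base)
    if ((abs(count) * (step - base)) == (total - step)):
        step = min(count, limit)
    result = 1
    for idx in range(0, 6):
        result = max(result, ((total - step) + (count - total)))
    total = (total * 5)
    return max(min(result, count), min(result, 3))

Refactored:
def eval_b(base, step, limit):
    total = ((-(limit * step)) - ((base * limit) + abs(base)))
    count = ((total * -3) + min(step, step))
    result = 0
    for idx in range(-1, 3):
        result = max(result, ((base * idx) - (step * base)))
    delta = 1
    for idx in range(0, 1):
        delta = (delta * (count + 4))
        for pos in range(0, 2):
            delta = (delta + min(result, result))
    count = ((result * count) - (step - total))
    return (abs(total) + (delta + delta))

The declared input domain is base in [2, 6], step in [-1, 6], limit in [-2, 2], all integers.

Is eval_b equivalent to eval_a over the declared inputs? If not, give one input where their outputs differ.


On input base=2, step=-1, limit=-2, eval_a returns 3 while eval_b returns 30.
verdict: not equivalent; witness: base=2, step=-1, limit=-2


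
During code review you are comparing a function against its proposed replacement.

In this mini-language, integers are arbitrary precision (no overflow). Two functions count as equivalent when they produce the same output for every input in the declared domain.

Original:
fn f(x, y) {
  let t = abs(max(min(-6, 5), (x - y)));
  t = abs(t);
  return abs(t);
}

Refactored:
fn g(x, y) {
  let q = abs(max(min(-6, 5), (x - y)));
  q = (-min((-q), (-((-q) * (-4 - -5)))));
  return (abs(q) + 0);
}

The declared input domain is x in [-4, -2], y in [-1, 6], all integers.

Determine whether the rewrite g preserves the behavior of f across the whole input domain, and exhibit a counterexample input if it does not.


Behavior is preserved: although min/max/abs usage differs; arithmetic usage differs; constant usage differs; local variable names differ, the outputs never diverge.
As a probe, take x=-2, y=6: f runs t=6, then t=6, then returns 6; g runs q=6, then q=6, then returns 6; both end at 6.
Every one of the 24 inputs gives matching results.
verdict: equivalent


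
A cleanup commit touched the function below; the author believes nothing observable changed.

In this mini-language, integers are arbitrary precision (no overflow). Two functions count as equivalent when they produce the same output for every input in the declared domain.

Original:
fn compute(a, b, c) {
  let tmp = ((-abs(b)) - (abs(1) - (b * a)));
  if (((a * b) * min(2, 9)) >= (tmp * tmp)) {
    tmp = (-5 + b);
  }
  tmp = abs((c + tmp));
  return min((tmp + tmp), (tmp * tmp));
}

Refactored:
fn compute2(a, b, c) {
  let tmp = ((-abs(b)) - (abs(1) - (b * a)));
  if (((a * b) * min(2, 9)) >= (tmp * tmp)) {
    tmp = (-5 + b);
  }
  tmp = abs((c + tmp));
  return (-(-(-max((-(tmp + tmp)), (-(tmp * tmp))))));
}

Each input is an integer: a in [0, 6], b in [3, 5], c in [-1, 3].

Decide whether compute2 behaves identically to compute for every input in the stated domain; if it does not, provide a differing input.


Side by side, the visible changes include: min/max/abs usage differs.
Tracing a=5, b=4, c=-1: compute: tmp := 15 | (((a * b) * min(2, 9)) >= (tmp * tmp)): false | tmp := 14 | result 28 | compute2: tmp := 15 | (((a * b) * min(2, 9)) >= (tmp * tmp)): false | tmp := 14 | result 28 — matching result 28.
Sweeping the whole domain (105 inputs) finds no disagreement.
verdict: equivalent


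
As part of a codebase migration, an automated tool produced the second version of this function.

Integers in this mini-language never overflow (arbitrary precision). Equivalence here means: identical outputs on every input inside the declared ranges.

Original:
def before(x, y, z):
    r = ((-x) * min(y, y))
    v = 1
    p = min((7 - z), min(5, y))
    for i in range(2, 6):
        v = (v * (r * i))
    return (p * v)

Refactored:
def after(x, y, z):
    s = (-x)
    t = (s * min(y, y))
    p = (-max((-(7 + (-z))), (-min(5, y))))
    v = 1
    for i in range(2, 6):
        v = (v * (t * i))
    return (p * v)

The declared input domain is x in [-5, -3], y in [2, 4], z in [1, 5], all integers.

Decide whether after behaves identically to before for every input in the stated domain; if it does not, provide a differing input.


Equivalent — the differences include min/max/abs usage differs, plus local variable names differ, plus arithmetic usage differs, plus statement counts differ, yet no declared input distinguishes the two.
One worked example (x=-4, y=2, z=2) — before: r := 8 | v := 1 | p := 2 | iter i=2: | v := 16 | iter i=3: | v := 384 | iter i=4: | v := 12288 | iter i=5: | v := 491520 | result 983040; after: s := 4 | t := 8 | p := 2 | v := 1 | iter i=2: | v := 16 | iter i=3: | v := 384 | iter i=4: | v := 12288 | iter i=5: | v := 491520 | result 983040; agreement on 983040.
Sweeping the whole domain (45 inputs) finds no disagreement.
verdict: equivalent


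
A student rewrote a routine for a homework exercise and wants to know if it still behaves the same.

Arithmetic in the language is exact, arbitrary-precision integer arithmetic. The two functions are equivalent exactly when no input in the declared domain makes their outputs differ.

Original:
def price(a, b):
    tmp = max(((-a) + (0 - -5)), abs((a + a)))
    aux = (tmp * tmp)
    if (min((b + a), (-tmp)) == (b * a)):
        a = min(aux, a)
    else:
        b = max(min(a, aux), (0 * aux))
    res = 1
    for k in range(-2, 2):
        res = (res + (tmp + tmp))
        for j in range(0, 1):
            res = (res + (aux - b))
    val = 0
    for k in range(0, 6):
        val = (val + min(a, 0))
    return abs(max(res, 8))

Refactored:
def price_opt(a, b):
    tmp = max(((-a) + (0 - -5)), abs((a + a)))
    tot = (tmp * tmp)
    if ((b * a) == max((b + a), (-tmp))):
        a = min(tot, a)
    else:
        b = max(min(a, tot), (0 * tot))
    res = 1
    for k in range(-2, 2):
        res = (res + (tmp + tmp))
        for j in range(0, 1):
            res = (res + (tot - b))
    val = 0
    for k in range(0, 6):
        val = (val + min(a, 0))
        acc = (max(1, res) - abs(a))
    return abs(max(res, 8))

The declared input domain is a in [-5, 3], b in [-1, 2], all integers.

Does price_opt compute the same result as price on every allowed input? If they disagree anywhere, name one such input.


Not equivalent: a=-5, b=2 separates them (473 vs 481).
price: tmp = 10; aux = 100; (min((b + a), (-tmp)) == (b * a)) -> true; a = -5; res = 1; [k=-2]; res = 21; [j=0]; res = 119; [k=-1]; res = 139; [j=0]; res = 237; [k=0]; res = 257; [j=0]; res = 355; [k=1]; res = 375; [j=0]; res = 473; val = 0; [k=0]; val = -5; [k=1]; val = -10; [k=2]; val = -15; [k=3]; val = -20; [k=4]; val = -25; [k=5]; val = -30; return 473
price_opt: tmp = 10; tot = 100; ((b * a) == max((b + a), (-tmp))) -> false; b = 0; res = 1; [k=-2]; res = 21; [j=0]; res = 121; [k=-1]; res = 141; [j=0]; res = 241; [k=0]; res = 261; [j=0]; res = 361; [k=1]; res = 381; [j=0]; res = 481; val = 0; [k=0]; val = -5; acc = 476; [k=1]; val = -10; acc = 476; [k=2]; val = -15; acc = 476; [k=3]; val = -20; acc = 476; [k=4]; val = -25; acc = 476; [k=5]; val = -30; acc = 476; return 481
verdict: not equivalent; witness: a=-5, b=2


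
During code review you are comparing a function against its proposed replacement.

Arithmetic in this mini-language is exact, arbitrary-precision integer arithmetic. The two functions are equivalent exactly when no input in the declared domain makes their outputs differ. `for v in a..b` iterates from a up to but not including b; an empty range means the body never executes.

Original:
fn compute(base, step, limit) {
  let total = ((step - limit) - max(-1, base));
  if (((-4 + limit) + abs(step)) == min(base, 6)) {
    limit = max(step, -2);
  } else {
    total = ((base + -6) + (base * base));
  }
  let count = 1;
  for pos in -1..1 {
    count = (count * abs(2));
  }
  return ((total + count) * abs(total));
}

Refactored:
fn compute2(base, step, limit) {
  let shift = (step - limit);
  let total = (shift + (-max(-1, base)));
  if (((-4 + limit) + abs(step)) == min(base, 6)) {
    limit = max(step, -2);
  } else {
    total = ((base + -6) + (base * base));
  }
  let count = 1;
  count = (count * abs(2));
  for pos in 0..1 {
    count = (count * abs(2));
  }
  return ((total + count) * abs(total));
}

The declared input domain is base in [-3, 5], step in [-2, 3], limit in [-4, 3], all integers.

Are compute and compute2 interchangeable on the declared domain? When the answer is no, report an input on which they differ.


The two versions differ — the changes include statement counts differ, and min/max/abs usage differs, and loop structure differs, and constant usage differs, and arithmetic usage differs, and local variable names differ.
One worked example (base=-2, step=-2, limit=0) — compute: total=-1, then (((-4 + limit) + abs(step)) == min(base, 6)) is true, then limit=-2, then count=1, then (pos=-1), then count=2, then (pos=0), then count=4, then returns 3; compute2: shift=-2, then total=-1, then (((-4 + limit) + abs(step)) == min(base, 6)) is true, then limit=-2, then count=1, then count=2, then (pos=0), then count=4, then returns 3; agreement on 3.
Across all 432 domain points the two functions coincide.
verdict: equivalent


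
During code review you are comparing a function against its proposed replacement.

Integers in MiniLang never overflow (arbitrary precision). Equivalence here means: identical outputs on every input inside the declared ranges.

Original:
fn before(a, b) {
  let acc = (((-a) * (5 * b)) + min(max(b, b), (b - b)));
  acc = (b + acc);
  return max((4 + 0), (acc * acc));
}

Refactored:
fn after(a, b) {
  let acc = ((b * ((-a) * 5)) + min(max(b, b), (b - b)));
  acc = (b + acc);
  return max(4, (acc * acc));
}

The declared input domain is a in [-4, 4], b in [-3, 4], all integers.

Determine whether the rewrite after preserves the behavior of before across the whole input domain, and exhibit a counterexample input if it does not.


Behavior is preserved: although arithmetic usage differs, and constant usage differs, the outputs never diverge.
As a probe, take a=-4, b=-1: before runs acc = -21; acc = -22; return 484; after runs acc = -21; acc = -22; return 484; both end at 484.
An exhaustive pass over the 72 declared inputs shows identical outputs.
verdict: equivalent


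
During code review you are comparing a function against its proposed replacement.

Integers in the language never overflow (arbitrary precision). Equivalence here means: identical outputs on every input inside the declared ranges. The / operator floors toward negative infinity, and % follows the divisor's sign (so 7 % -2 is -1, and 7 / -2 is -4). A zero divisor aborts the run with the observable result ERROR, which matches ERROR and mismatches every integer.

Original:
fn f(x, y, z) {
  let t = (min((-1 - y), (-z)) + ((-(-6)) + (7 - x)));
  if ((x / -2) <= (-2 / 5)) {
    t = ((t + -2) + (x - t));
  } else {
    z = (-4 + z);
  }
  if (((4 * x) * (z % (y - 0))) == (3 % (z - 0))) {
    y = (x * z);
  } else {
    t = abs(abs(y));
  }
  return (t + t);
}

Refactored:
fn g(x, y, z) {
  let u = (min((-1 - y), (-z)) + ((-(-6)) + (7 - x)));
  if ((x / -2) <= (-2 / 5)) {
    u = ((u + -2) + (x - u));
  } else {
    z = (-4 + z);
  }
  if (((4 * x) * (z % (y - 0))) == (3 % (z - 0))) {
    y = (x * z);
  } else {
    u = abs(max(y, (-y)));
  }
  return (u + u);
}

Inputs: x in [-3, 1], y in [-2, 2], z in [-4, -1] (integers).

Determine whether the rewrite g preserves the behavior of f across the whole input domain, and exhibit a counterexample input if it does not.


Differences: local variable names differ, plus min/max/abs usage differs — yet all 100 inputs agree.
verdict: equivalent


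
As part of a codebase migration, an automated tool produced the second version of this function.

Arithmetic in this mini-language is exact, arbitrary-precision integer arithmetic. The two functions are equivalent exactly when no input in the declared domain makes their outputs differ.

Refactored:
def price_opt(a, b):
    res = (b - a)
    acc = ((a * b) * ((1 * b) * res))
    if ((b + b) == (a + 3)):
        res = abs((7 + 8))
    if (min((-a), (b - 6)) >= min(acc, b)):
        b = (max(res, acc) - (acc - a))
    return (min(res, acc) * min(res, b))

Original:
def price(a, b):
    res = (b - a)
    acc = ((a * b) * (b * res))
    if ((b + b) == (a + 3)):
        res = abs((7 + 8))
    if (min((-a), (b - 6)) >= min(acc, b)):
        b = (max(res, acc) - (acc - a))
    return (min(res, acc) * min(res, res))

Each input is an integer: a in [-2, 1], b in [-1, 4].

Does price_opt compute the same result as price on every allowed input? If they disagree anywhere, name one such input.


The rewrite breaks on a=-2, b=-1, where the results are -2 and 2.
price: res := 1 | acc := -2 | ((b + b) == (a + 3)): false | (min((-a), (b - 6)) >= min(acc, b)): false | result -2
price_opt: res := 1 | acc := -2 | ((b + b) == (a + 3)): false | (min((-a), (b - 6)) >= min(acc, b)): false | result 2
verdict: not equivalent; witness: a=-2, b=-1


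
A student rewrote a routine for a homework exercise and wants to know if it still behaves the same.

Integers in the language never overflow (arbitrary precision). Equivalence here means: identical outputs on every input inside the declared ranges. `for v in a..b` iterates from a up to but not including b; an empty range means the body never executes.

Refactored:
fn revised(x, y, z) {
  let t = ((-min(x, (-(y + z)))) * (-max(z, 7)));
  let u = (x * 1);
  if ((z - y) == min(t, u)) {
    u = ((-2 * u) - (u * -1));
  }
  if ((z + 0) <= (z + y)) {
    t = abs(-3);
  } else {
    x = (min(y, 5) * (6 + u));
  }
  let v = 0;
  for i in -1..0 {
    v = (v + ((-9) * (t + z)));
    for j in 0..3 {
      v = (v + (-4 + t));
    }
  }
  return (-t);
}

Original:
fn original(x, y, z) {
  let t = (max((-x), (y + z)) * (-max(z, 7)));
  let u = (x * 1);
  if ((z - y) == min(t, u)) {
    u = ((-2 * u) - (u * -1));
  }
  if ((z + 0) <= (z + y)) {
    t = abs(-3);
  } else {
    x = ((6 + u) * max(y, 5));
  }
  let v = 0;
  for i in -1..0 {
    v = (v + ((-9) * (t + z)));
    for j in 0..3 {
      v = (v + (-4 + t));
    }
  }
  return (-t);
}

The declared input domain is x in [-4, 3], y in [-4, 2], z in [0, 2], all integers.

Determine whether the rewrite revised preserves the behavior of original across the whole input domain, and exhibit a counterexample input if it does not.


The one real change (`max(y, 5)` became `min(y, 5)`) has no effect anywhere in the declared ranges.
As a probe, take x=-1, y=-1, z=0: original runs t becomes -7; next u becomes -1; next ((z - y) == min(t, u)) evaluates to false; next ((z + 0) <= (z + y)) evaluates to false; next x becomes 25; next v becomes 0; next at i=-1:; next v becomes 63; next at j=0:; next v becomes 52; next at j=1:; next v becomes 41; next at j=2:; next v becomes 30; next final value 7; revised runs t becomes -7; next u becomes -1; next ((z - y) == min(t, u)) evaluates to false; next ((z + 0) <= (z + y)) evaluates to false; next x becomes -5; next v becomes 0; next at i=-1:; next v becomes 63; next at j=0:; next v becomes 52; next at j=1:; next v becomes 41; next at j=2:; next v becomes 30; next final value 7; both end at 7.
Sweeping the whole domain (168 inputs) finds no disagreement.
verdict: equivalent


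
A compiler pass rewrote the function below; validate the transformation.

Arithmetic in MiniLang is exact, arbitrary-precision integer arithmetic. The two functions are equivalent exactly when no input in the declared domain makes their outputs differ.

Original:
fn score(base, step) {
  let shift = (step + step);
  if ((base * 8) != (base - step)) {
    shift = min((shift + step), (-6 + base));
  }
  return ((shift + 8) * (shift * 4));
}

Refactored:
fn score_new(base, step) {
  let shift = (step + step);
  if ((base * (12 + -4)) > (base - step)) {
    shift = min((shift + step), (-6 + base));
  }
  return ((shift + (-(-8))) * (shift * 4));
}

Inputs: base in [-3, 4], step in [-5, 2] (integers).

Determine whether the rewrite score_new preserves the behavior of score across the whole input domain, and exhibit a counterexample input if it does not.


Input base=-3, step=-5: 420 from score versus 80 from score_new.
verdict: not equivalent; witness: base=-3, step=-5


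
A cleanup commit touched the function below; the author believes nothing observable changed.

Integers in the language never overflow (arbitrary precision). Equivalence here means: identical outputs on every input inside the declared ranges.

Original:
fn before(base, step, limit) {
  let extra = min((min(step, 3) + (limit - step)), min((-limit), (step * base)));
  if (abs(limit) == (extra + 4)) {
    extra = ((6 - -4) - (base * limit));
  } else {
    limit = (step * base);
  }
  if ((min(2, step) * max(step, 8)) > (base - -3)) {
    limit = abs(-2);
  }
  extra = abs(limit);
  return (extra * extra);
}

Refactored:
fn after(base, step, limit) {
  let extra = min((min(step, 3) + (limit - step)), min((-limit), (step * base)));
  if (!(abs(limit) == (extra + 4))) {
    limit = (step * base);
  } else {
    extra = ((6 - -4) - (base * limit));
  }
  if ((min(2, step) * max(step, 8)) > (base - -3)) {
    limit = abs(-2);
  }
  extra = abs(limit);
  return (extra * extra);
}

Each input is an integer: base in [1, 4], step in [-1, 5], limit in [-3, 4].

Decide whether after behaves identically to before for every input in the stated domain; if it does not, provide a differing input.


Equivalent — the differences include boolean connective usage differs, yet no declared input distinguishes the two.
Tracing base=1, step=3, limit=2: before: extra = -2; (abs(limit) == (extra + 4)) -> true; extra = 8; ((min(2, step) * max(step, 8)) > (base - -3)) -> true; limit = 2; extra = 2; return 4 | after: extra = -2; (!(abs(limit) == (extra + 4))) -> false; extra = 8; ((min(2, step) * max(step, 8)) > (base - -3)) -> true; limit = 2; extra = 2; return 4 — matching result 4.
An exhaustive pass over the 224 declared inputs shows identical outputs.
verdict: equivalent


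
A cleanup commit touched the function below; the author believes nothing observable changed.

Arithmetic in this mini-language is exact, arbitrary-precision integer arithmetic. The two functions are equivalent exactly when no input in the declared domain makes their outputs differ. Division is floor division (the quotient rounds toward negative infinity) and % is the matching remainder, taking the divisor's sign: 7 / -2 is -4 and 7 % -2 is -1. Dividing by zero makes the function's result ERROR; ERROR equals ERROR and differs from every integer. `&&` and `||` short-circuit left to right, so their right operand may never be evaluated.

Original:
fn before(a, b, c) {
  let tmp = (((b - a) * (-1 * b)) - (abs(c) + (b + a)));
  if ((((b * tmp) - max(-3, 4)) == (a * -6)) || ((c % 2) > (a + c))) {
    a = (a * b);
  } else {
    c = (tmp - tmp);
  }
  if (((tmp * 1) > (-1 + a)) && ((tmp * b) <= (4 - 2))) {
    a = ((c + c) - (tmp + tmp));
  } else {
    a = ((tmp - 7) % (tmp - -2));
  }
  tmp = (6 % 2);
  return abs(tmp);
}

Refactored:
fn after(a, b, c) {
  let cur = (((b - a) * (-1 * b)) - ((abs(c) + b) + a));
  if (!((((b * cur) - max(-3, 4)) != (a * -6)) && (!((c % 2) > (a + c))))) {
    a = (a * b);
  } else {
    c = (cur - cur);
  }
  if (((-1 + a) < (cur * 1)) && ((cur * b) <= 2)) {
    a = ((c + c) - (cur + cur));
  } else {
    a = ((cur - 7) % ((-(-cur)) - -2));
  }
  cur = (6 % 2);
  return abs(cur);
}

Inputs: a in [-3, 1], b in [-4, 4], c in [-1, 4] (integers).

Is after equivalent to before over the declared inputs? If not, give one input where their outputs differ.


Reading the diff, among the changes: boolean connective usage differs, plus local variable names differ, plus comparison usage differs, plus arithmetic usage differs, plus constant usage differs.
Tracing a=0, b=4, c=0: before: tmp := -20 | ((((b * tmp) - max(-3, 4)) == (a * -6)) || ((c % 2) > (a + c))): false | c := 0 | (((tmp * 1) > (-1 + a)) && ((tmp * b) <= (4 - 2))): false | a := -9 | tmp := 0 | result 0 | after: cur := -20 | (!((((b * cur) - max(-3, 4)) != (a * -6)) && (!((c % 2) > (a + c))))): false | c := 0 | (((-1 + a) < (cur * 1)) && ((cur * b) <= 2)): false | a := -9 | cur := 0 | result 0 — matching result 0.
Every one of the 270 inputs gives matching results.
verdict: equivalent
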